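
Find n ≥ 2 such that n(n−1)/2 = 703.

38

n(n−1)/2 = 703 ⇒ n(n−1) = 1406. Since 38·37 = 1406, n = 38.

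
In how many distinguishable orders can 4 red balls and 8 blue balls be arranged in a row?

495

Choose positions for the red balls: C(12,4) = 495.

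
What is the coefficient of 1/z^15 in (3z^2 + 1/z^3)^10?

3240

General term: C(10,j)·(3z^2)^j·(1/z^3)^(10-j), with z-exponent 2j − 3(10−j) = 5j − 30.
Set 5j − 30 = -15: j = 3.
C(10,3) = 120; 3^3 = 27; 1^7 = 1.
Coefficient = 120 · 27 · 1 = 3240.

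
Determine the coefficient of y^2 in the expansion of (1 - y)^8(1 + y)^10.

-7

Coefficient of y^2 = Σ_{j} C(8,j)·(-1)^j·C(10,2-j)·1^(2-j) for j from 0 to 2.
= 45 + (-80) + 28 = -7.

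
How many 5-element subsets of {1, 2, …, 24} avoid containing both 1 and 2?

All 5-subsets: C(24,5) = 42504. Those containing both fixed elements: C(22,3) = 1540.
42504 − 1540 = 40964.

40964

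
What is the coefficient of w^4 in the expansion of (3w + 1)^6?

1215

The general term is C(6,j)·(3w)^j·(1)^(6-j); the w^4 term has j = 4.
C(6,4) = 15.
Coefficient = C(6,4) · 3^4 = 15 · 81 = 1215.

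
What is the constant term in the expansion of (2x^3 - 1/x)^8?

112

General term: C(8,j)·(2x^3)^j·(-1/x)^(8-j), with x-exponent 3j − 1(8−j) = 4j − 8.
Set 4j − 8 = 0: j = 2.
C(8,2) = 28; 2^2 = 4; (-1)^6 = 1.
Coefficient = 28 · 4 · 1 = 112.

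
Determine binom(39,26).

8122425444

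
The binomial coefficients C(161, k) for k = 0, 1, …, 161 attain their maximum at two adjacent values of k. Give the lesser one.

For odd n = 161, C(161,k) peaks at k = (n−1)/2 and (n+1)/2; the lesser is 80.

80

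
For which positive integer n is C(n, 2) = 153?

n(n−1)/2 = 153 ⇒ n(n−1) = 306. Since 18·17 = 306, n = 18.

18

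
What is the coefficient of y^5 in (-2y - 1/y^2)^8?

1024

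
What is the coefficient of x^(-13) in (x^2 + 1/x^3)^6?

General term: C(6,j)·(x^2)^j·(1/x^3)^(6-j), with x-exponent 2j − 3(6−j) = 5j − 18.
Set 5j − 18 = -13: j = 1.
C(6,1) = 6; 1^1 = 1; 1^5 = 1.
Coefficient = 6 · 1 · 1 = 6.

6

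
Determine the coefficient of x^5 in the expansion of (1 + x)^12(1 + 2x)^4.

Coefficient of x^5 = Σ_{j} C(12,j)·1^j·C(4,5-j)·2^(5-j) for j from 1 to 5.
= 192 + 2112 + 5280 + 3960 + 792 = 12336.

12336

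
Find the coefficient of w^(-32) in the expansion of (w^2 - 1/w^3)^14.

General term: C(14,j)·(w^2)^j·(-1/w^3)^(14-j), with w-exponent 2j − 3(14−j) = 5j − 42.
Set 5j − 42 = -32: j = 2.
C(14,2) = 91; 1^2 = 1; (-1)^12 = 1.
Coefficient = 91 · 1 · 1 = 91.

91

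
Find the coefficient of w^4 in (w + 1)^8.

The general term is C(8,j)·(w)^j·(1)^(8-j); the w^4 term has j = 4.
C(8,4) = 70.
Coefficient = C(8,4) = 70.

70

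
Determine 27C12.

17383860

C(27,12) = (27·26·25·24·23·22·21·20·19·18·17·16) / 12! = 8326896754176000 / 479001600 = 17383860.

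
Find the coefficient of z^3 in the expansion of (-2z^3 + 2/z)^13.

5857280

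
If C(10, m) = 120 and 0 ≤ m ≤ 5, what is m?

C(10,m) increases on 0 ≤ m ≤ 5. C(10,2) = 45 and C(10,3) = 120, so m = 3.

3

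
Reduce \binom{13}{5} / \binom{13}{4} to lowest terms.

C(n,k+1)/C(n,k) = (n−k)/(k+1) = (13−4)/(4+1) = 9/5.

9/5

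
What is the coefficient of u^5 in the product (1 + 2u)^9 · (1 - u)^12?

630

Coefficient of u^5 = Σ_{j} C(9,j)·2^j·C(12,5-j)·(-1)^(5-j) for j from 0 to 5.
= (-792) + 8910 + (-31680) + 44352 + (-24192) + 4032 = 630.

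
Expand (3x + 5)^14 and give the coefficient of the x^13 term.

111602610

The general term is C(14,j)·(3x)^j·(5)^(14-j); the x^13 term has j = 13.
C(14,13) = 14.
Coefficient = C(14,13) · 3^13 · 5^1 = 14 · 1594323 · 5 = 111602610.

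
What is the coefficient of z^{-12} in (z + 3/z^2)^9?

General term: C(9,j)·(z)^j·(3/z^2)^(9-j), with z-exponent 1j − 2(9−j) = 3j − 18.
Set 3j − 18 = -12: j = 2.
C(9,2) = 36; 1^2 = 1; 3^7 = 2187.
Coefficient = 36 · 1 · 2187 = 78732.

78732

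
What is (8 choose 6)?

28

C(8,6) = C(8,2) by symmetry.
C(8,2) = (8·7) / 2! = 56 / 2 = 28.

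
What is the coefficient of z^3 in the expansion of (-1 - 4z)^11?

-10560

The general term is C(11,j)·(-1)^j·(-4z)^(11-j); the z^3 term has j = 8.
C(11,8) = 165.
Coefficient = C(11,8) · (-4)^3 = 165 · (-64) = -10560.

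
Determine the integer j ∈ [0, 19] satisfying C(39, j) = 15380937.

C(39,j) increases on 0 ≤ j ≤ 19. C(39,6) = 3262623 and C(39,7) = 15380937, so j = 7.

7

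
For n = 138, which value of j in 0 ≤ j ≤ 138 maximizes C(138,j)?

69

C(138,j) is maximized at j = 138/2 = 69.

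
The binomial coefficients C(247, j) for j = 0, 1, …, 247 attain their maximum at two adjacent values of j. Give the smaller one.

123

For odd n = 247, C(247,j) peaks at j = (n−1)/2 and (n+1)/2; the smaller is 123.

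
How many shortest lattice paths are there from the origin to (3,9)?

220

Each path is a sequence of 12 steps with 3 rights: C(12,3) = 220.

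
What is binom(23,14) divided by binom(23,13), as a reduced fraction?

5/7

C(n,k+1)/C(n,k) = (n−k)/(k+1) = (23−13)/(13+1) = 10/14 = 5/7.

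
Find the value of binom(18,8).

C(18,8) = (18·17·16·15·14·13·12·11) / 8! = 1764322560 / 40320 = 43758.

43758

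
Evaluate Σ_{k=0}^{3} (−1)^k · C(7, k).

The partial alternating sum Σ_{k=0}^{3} (−1)^k C(7,k) = (−1)^3 C(6,3) = -20.

-20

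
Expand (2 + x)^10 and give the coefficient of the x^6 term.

3360

The general term is C(10,j)·(2)^j·(x)^(10-j); the x^6 term has j = 4.
C(10,4) = 210.
Coefficient = C(10,4) · 2^4 = 210 · 16 = 3360.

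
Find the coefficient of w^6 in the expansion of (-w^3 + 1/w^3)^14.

General term: C(14,j)·(-w^3)^j·(1/w^3)^(14-j), with w-exponent 3j − 3(14−j) = 6j − 42.
Set 6j − 42 = 6: j = 8.
C(14,8) = 3003; (-1)^8 = 1; 1^6 = 1.
Coefficient = 3003 · 1 · 1 = 3003.

3003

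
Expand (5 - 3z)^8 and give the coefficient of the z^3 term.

The general term is C(8,j)·(5)^j·(-3z)^(8-j); the z^3 term has j = 5.
C(8,5) = 56.
Coefficient = C(8,5) · 5^5 · (-3)^3 = 56 · 3125 · (-27) = -4725000.

-4725000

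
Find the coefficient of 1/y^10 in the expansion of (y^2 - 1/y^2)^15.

General term: C(15,j)·(y^2)^j·(-1/y^2)^(15-j), with y-exponent 2j − 2(15−j) = 4j − 30.
Set 4j − 30 = -10: j = 5.
C(15,5) = 3003; 1^5 = 1; (-1)^10 = 1.
Coefficient = 3003 · 1 · 1 = 3003.

3003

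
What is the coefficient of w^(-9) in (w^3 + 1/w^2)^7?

7

General term: C(7,j)·(w^3)^j·(1/w^2)^(7-j), with w-exponent 3j − 2(7−j) = 5j − 14.
Set 5j − 14 = -9: j = 1.
C(7,1) = 7; 1^1 = 1; 1^6 = 1.
Coefficient = 7 · 1 · 1 = 7.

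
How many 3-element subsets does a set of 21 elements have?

C(21,3) = (21·20·19) / 3! = 7980 / 6 = 1330.

1330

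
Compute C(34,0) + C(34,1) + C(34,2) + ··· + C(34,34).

17179869184

Setting x = 1 in (1+x)^34 gives Σ C(34,j) = 2^34 = 17179869184.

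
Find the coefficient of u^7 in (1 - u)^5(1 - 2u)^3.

-52

Coefficient of u^7 = Σ_{j} C(5,j)·(-1)^j·C(3,7-j)·(-2)^(7-j) for j from 4 to 5.
= (-40) + (-12) = -52.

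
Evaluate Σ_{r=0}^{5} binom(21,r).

27896

1 + 21 + 210 + 1330 + 5985 + 20349 = 27896.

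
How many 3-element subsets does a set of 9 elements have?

C(9,3) = (9·8·7) / 3! = 504 / 6 = 84.

84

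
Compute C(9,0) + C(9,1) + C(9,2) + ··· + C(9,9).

Setting x = 1 in (1+x)^9 gives Σ C(9,j) = 2^9 = 512.

512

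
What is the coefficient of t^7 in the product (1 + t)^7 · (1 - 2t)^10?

-2983

Coefficient of t^7 = Σ_{j} C(7,j)·1^j·C(10,7-j)·(-2)^(7-j) for j from 0 to 7.
= (-15360) + 94080 + (-169344) + 117600 + (-33600) + 3780 + (-140) + 1 = -2983.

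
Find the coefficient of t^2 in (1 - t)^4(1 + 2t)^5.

Coefficient of t^2 = Σ_{j} C(4,j)·(-1)^j·C(5,2-j)·2^(2-j) for j from 0 to 2.
= 40 + (-40) + 6 = 6.

6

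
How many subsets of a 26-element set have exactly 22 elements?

Choose the 22 positions: C(26,22) = 14950.

14950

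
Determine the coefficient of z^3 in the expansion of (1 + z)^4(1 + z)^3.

35

Coefficient of z^3 = Σ_{j} C(4,j)·C(3,3-j) for j from 0 to 3.
= 1 + 12 + 18 + 4 = 35.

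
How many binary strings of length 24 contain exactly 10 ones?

1961256

Choose the 10 positions: C(24,10) = 1961256.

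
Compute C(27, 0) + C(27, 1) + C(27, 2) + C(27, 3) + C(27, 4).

20854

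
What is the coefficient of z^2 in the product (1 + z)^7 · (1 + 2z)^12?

Coefficient of z^2 = Σ_{j} C(7,j)·1^j·C(12,2-j)·2^(2-j) for j from 0 to 2.
= 264 + 168 + 21 = 453.

453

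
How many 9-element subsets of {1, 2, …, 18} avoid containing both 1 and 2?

37180

All 9-subsets: C(18,9) = 48620. Those containing both fixed elements: C(16,7) = 11440.
48620 − 11440 = 37180.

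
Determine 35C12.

C(35,12) = (35·34·33·32·31·30·29·28·27·26·25·24) / 12! = 399703747322880000 / 479001600 = 834451800.

834451800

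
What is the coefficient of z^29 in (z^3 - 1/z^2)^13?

78

General term: C(13,j)·(z^3)^j·(-1/z^2)^(13-j), with z-exponent 3j − 2(13−j) = 5j − 26.
Set 5j − 26 = 29: j = 11.
C(13,11) = 78; 1^11 = 1; (-1)^2 = 1.
Coefficient = 78 · 1 · 1 = 78.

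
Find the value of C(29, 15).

77558760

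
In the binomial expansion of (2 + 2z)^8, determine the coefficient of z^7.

2048

The general term is C(8,j)·(2)^j·(2z)^(8-j); the z^7 term has j = 1.
C(8,1) = 8.
Coefficient = C(8,1) · 2^1 · 2^7 = 8 · 2 · 128 = 2048.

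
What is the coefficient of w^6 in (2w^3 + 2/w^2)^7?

General term: C(7,j)·(2w^3)^j·(2/w^2)^(7-j), with w-exponent 3j − 2(7−j) = 5j − 14.
Set 5j − 14 = 6: j = 4.
C(7,4) = 35; 2^4 = 16; 2^3 = 8.
Coefficient = 35 · 16 · 8 = 4480.

4480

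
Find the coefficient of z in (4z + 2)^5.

320

The general term is C(5,j)·(4z)^j·(2)^(5-j); the z^1 term has j = 1.
C(5,1) = 5.
Coefficient = C(5,1) · 4^1 · 2^4 = 5 · 4 · 16 = 320.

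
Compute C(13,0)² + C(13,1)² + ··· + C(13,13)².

10400600

By Vandermonde's identity, Σ C(13,k)² = C(26,13) = 10400600.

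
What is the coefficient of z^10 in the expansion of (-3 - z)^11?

The general term is C(11,j)·(-3)^j·(-z)^(11-j); the z^10 term has j = 1.
C(11,1) = 11.
Coefficient = C(11,1) · (-3)^1 = 11 · (-3) = -33.

-33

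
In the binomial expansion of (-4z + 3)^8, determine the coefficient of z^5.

The general term is C(8,j)·(-4z)^j·(3)^(8-j); the z^5 term has j = 5.
C(8,5) = 56.
Coefficient = C(8,5) · (-4)^5 · 3^3 = 56 · (-1024) · 27 = -1548288.

-1548288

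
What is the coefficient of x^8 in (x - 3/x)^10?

General term: C(10,j)·(x)^j·(-3/x)^(10-j), with x-exponent 1j − 1(10−j) = 2j − 10.
Set 2j − 10 = 8: j = 9.
C(10,9) = 10; 1^9 = 1; (-3)^1 = -3.
Coefficient = 10 · 1 · (-3) = -30.

-30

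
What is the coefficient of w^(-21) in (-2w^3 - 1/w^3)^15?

General term: C(15,j)·(-2w^3)^j·(-1/w^3)^(15-j), with w-exponent 3j − 3(15−j) = 6j − 45.
Set 6j − 45 = -21: j = 4.
C(15,4) = 1365; (-2)^4 = 16; (-1)^11 = -1.
Coefficient = 1365 · 16 · (-1) = -21840.

-21840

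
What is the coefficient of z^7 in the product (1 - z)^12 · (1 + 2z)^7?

120

Coefficient of z^7 = Σ_{j} C(12,j)·(-1)^j·C(7,7-j)·2^(7-j) for j from 0 to 7.
= 128 + (-5376) + 44352 + (-123200) + 138600 + (-66528) + 12936 + (-792) = 120.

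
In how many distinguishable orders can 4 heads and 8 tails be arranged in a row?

Choose positions for the heads: C(12,4) = 495.

495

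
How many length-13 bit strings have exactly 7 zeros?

Choose the 7 positions: C(13,7) = 1716.

1716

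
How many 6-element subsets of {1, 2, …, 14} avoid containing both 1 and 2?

2508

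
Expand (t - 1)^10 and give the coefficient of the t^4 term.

210

The general term is C(10,j)·(t)^j·(-1)^(10-j); the t^4 term has j = 4.
C(10,4) = 210.
Coefficient = C(10,4) = 210.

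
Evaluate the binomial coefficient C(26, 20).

230230

C(26,20) = C(26,6) by symmetry.
C(26,6) = (26·25·24·23·22·21) / 6! = 165765600 / 720 = 230230.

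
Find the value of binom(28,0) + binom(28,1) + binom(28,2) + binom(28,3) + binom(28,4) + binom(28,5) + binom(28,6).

1 + 28 + 378 + 3276 + 20475 + 98280 + 376740 = 499178.

499178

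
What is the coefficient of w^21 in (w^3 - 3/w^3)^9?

-27

General term: C(9,j)·(w^3)^j·(-3/w^3)^(9-j), with w-exponent 3j − 3(9−j) = 6j − 27.
Set 6j − 27 = 21: j = 8.
C(9,8) = 9; 1^8 = 1; (-3)^1 = -3.
Coefficient = 9 · 1 · (-3) = -27.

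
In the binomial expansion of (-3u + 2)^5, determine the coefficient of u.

-240

The general term is C(5,j)·(-3u)^j·(2)^(5-j); the u^1 term has j = 1.
C(5,1) = 5.
Coefficient = C(5,1) · (-3)^1 · 2^4 = 5 · (-3) · 16 = -240.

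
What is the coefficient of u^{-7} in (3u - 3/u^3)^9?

General term: C(9,j)·(3u)^j·(-3/u^3)^(9-j), with u-exponent 1j − 3(9−j) = 4j − 27.
Set 4j − 27 = -7: j = 5.
C(9,5) = 126; 3^5 = 243; (-3)^4 = 81.
Coefficient = 126 · 243 · 81 = 2480058.

2480058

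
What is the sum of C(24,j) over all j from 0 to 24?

16777216

The entries of row 24 sum to 2^24 = 16777216.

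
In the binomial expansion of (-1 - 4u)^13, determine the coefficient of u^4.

-183040

The general term is C(13,j)·(-1)^j·(-4u)^(13-j); the u^4 term has j = 9.
C(13,9) = 715.
Coefficient = C(13,9) · (-1)^9 · (-4)^4 = 715 · (-1) · 256 = -183040.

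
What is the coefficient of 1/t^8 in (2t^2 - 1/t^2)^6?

General term: C(6,j)·(2t^2)^j·(-1/t^2)^(6-j), with t-exponent 2j − 2(6−j) = 4j − 12.
Set 4j − 12 = -8: j = 1.
C(6,1) = 6; 2^1 = 2; (-1)^5 = -1.
Coefficient = 6 · 2 · (-1) = -12.

-12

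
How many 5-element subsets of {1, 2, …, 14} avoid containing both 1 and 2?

All 5-subsets: C(14,5) = 2002. Those containing both fixed elements: C(12,3) = 220.
2002 − 220 = 1782.

1782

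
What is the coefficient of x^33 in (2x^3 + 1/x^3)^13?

53248

General term: C(13,j)·(2x^3)^j·(1/x^3)^(13-j), with x-exponent 3j − 3(13−j) = 6j − 39.
Set 6j − 39 = 33: j = 12.
C(13,12) = 13; 2^12 = 4096; 1^1 = 1.
Coefficient = 13 · 4096 · 1 = 53248.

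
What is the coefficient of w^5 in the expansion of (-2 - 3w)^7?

The general term is C(7,j)·(-2)^j·(-3w)^(7-j); the w^5 term has j = 2.
C(7,2) = 21.
Coefficient = C(7,2) · (-2)^2 · (-3)^5 = 21 · 4 · (-243) = -20412.

-20412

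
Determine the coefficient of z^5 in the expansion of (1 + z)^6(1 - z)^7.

Coefficient of z^5 = Σ_{j} C(6,j)·1^j·C(7,5-j)·(-1)^(5-j) for j from 0 to 5.
= (-21) + 210 + (-525) + 420 + (-105) + 6 = -15.

-15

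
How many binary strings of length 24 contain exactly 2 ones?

Choose the 2 positions: C(24,2) = 276.

276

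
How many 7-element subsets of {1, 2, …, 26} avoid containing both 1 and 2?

All 7-subsets: C(26,7) = 657800. Those containing both fixed elements: C(24,5) = 42504.
657800 − 42504 = 615296.

615296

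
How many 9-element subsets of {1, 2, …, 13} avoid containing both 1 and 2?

385

All 9-subsets: C(13,9) = 715. Those containing both fixed elements: C(11,7) = 330.
715 − 330 = 385.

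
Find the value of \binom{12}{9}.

C(12,9) = C(12,3) by symmetry.
C(12,3) = (12·11·10) / 3! = 1320 / 6 = 220.

220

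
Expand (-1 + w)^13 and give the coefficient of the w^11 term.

The general term is C(13,j)·(-1)^j·(w)^(13-j); the w^11 term has j = 2.
C(13,2) = 78.
Coefficient = C(13,2) = 78.

78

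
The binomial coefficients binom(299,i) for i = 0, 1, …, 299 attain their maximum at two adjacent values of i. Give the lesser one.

149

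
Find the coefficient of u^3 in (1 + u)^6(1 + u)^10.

(1 + u)^6(1 + u)^10 = (1 + u)^16, so the coefficient of u^3 is C(16,3)·1^3 = 560·1 = 560.

560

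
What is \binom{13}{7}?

1716

C(13,7) = C(13,6) by symmetry.
C(13,6) = (13·12·11·10·9·8) / 6! = 1235520 / 720 = 1716.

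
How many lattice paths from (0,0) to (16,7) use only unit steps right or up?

245157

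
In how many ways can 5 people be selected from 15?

3003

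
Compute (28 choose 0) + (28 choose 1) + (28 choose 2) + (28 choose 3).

3683

1 + 28 + 378 + 3276 = 3683.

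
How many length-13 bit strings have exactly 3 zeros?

Choose the 3 positions: C(13,3) = 286.

286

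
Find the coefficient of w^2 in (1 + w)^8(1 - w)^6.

-5

Coefficient of w^2 = Σ_{j} C(8,j)·1^j·C(6,2-j)·(-1)^(2-j) for j from 0 to 2.
= 15 + (-48) + 28 = -5.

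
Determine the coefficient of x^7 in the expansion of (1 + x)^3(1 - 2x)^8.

Coefficient of x^7 = Σ_{j} C(3,j)·1^j·C(8,7-j)·(-2)^(7-j) for j from 0 to 3.
= (-1024) + 5376 + (-5376) + 1120 = 96.

96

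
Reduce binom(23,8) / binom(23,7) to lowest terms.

2

C(n,k+1)/C(n,k) = (n−k)/(k+1) = (23−7)/(7+1) = 16/8 = 2.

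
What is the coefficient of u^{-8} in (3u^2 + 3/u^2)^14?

9575503938

General term: C(14,j)·(3u^2)^j·(3/u^2)^(14-j), with u-exponent 2j − 2(14−j) = 4j − 28.
Set 4j − 28 = -8: j = 5.
C(14,5) = 2002; 3^5 = 243; 3^9 = 19683.
Coefficient = 2002 · 243 · 19683 = 9575503938.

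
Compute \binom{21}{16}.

C(21,16) = C(21,5) by symmetry.
C(21,5) = (21·20·19·18·17) / 5! = 2441880 / 120 = 20349.

20349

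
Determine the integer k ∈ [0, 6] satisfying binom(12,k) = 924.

6

C(12,k) increases on 0 ≤ k ≤ 6. C(12,5) = 792 and C(12,6) = 924, so k = 6.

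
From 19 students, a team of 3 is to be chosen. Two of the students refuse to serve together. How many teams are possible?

952

All 3-subsets: C(19,3) = 969. Those containing both fixed elements: C(17,1) = 17.
969 − 17 = 952.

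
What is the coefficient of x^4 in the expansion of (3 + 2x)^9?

The general term is C(9,j)·(3)^j·(2x)^(9-j); the x^4 term has j = 5.
C(9,5) = 126.
Coefficient = C(9,5) · 3^5 · 2^4 = 126 · 243 · 16 = 489888.

489888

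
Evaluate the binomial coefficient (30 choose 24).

593775

C(30,24) = C(30,6) by symmetry.
C(30,6) = (30·29·28·27·26·25) / 6! = 427518000 / 720 = 593775.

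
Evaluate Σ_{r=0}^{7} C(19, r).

1 + 19 + 171 + 969 + 3876 + 11628 + 27132 + 50388 = 94184.

94184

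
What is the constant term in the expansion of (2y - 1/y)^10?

General term: C(10,j)·(2y)^j·(-1/y)^(10-j), with y-exponent 1j − 1(10−j) = 2j − 10.
Set 2j − 10 = 0: j = 5.
C(10,5) = 252; 2^5 = 32; (-1)^5 = -1.
Coefficient = 252 · 32 · (-1) = -8064.

-8064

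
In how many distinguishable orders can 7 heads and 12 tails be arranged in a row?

Choose positions for the heads: C(19,7) = 50388.

50388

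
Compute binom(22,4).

C(22,4) = (22·21·20·19) / 4! = 175560 / 24 = 7315.

7315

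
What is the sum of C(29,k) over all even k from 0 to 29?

268435456

Even-k terms of row 29 sum to 2^28 = 268435456.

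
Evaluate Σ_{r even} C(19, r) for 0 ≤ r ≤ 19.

262144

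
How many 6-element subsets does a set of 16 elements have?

C(16,6) = (16·15·14·13·12·11) / 6! = 5765760 / 720 = 8008.

8008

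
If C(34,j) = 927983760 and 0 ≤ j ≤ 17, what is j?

13

C(34,j) increases on 0 ≤ j ≤ 17. C(34,12) = 548354040 and C(34,13) = 927983760, so j = 13.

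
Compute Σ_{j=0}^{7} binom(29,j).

1 + 29 + 406 + 3654 + 23751 + 118755 + 475020 + 1560780 = 2182396.

2182396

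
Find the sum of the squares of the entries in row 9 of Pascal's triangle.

48620

Σ C(9,r)² is the coefficient of x^9 in (1+x)^9(1+x)^9 = (1+x)^18, i.e. C(18,9) = 48620.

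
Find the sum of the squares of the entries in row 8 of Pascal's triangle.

Σ C(8,r)² is the coefficient of x^8 in (1+x)^8(1+x)^8 = (1+x)^16, i.e. C(16,8) = 12870.

12870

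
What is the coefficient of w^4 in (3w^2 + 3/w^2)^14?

General term: C(14,j)·(3w^2)^j·(3/w^2)^(14-j), with w-exponent 2j − 2(14−j) = 4j − 28.
Set 4j − 28 = 4: j = 8.
C(14,8) = 3003; 3^8 = 6561; 3^6 = 729.
Coefficient = 3003 · 6561 · 729 = 14363255907.

14363255907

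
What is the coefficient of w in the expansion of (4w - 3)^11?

2598156

The general term is C(11,j)·(4w)^j·(-3)^(11-j); the w^1 term has j = 1.
C(11,1) = 11.
Coefficient = C(11,1) · 4^1 · (-3)^10 = 11 · 4 · 59049 = 2598156.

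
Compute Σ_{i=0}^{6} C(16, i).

14893

1 + 16 + 120 + 560 + 1820 + 4368 + 8008 = 14893.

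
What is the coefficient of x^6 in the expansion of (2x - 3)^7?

-1344

The general term is C(7,j)·(2x)^j·(-3)^(7-j); the x^6 term has j = 6.
C(7,6) = 7.
Coefficient = C(7,6) · 2^6 · (-3)^1 = 7 · 64 · (-3) = -1344.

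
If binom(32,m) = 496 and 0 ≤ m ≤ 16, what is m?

C(32,m) increases on 0 ≤ m ≤ 16. C(32,1) = 32 and C(32,2) = 496, so m = 2.

2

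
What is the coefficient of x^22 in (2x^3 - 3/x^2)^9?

General term: C(9,j)·(2x^3)^j·(-3/x^2)^(9-j), with x-exponent 3j − 2(9−j) = 5j − 18.
Set 5j − 18 = 22: j = 8.
C(9,8) = 9; 2^8 = 256; (-3)^1 = -3.
Coefficient = 9 · 256 · (-3) = -6912.

-6912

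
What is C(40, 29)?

2311801440

C(40,29) = C(40,11) by symmetry.
C(40,11) = (40·39·38·37·36·35·34·33·32·31·30) / 11! = 92279715720192000 / 39916800 = 2311801440.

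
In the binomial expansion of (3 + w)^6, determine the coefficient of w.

The general term is C(6,j)·(3)^j·(w)^(6-j); the w^1 term has j = 5.
C(6,5) = 6.
Coefficient = C(6,5) · 3^5 = 6 · 243 = 1458.

1458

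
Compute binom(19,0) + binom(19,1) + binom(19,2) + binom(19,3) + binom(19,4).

1 + 19 + 171 + 969 + 3876 = 5036.

5036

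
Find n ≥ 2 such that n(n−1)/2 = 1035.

46

n(n−1)/2 = 1035 ⇒ n(n−1) = 2070. Since 46·45 = 2070, n = 46.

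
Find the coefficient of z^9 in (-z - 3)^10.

The general term is C(10,j)·(-z)^j·(-3)^(10-j); the z^9 term has j = 9.
C(10,9) = 10.
Coefficient = C(10,9) · (-1)^9 · (-3)^1 = 10 · (-1) · (-3) = 30.

30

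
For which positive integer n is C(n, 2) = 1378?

n(n−1)/2 = 1378 ⇒ n(n−1) = 2756. Since 53·52 = 2756, n = 53.

53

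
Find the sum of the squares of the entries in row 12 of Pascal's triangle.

By Vandermonde's identity, Σ C(12,k)² = C(24,12) = 2704156.

2704156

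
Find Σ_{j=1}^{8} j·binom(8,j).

Differentiating (1+x)^8 and setting x=1: Σ j·C(8,j) = 8·2^7 = 1024.

1024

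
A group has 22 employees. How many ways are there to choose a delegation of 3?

This is C(22,3) = 1540.

1540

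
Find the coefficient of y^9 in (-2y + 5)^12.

-14080000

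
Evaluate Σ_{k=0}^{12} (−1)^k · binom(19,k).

The partial alternating sum Σ_{k=0}^{12} (−1)^k C(19,k) = (−1)^12 C(18,12) = 18564.

18564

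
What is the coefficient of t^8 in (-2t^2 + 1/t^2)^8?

General term: C(8,j)·(-2t^2)^j·(1/t^2)^(8-j), with t-exponent 2j − 2(8−j) = 4j − 16.
Set 4j − 16 = 8: j = 6.
C(8,6) = 28; (-2)^6 = 64; 1^2 = 1.
Coefficient = 28 · 64 · 1 = 1792.

1792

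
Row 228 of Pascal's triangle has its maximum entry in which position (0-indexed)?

114

C(228,m) is maximized at m = 228/2 = 114.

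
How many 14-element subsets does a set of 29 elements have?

C(29,14) = (29·28·27·26·25·24·23·22·21·20·19·18·17·16) / 14! = 6761440164390912000 / 87178291200 = 77558760.

77558760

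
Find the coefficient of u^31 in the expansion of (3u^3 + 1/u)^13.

General term: C(13,j)·(3u^3)^j·(1/u)^(13-j), with u-exponent 3j − 1(13−j) = 4j − 13.
Set 4j − 13 = 31: j = 11.
C(13,11) = 78; 3^11 = 177147; 1^2 = 1.
Coefficient = 78 · 177147 · 1 = 13817466.

13817466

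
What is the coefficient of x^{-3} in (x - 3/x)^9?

61236

General term: C(9,j)·(x)^j·(-3/x)^(9-j), with x-exponent 1j − 1(9−j) = 2j − 9.
Set 2j − 9 = -3: j = 3.
C(9,3) = 84; 1^3 = 1; (-3)^6 = 729.
Coefficient = 84 · 1 · 729 = 61236.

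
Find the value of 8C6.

C(8,6) = C(8,2) by symmetry.
C(8,2) = (8·7) / 2! = 56 / 2 = 28.

28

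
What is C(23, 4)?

8855

C(23,4) = (23·22·21·20) / 4! = 212520 / 24 = 8855.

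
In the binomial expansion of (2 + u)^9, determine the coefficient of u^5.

2016

The general term is C(9,j)·(2)^j·(u)^(9-j); the u^5 term has j = 4.
C(9,4) = 126.
Coefficient = C(9,4) · 2^4 = 126 · 16 = 2016.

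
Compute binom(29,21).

4292145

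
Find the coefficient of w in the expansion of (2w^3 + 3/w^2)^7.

General term: C(7,j)·(2w^3)^j·(3/w^2)^(7-j), with w-exponent 3j − 2(7−j) = 5j − 14.
Set 5j − 14 = 1: j = 3.
C(7,3) = 35; 2^3 = 8; 3^4 = 81.
Coefficient = 35 · 8 · 81 = 22680.

22680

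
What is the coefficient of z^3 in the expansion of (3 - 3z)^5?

-2430

The general term is C(5,j)·(3)^j·(-3z)^(5-j); the z^3 term has j = 2.
C(5,2) = 10.
Coefficient = C(5,2) · 3^2 · (-3)^3 = 10 · 9 · (-27) = -2430.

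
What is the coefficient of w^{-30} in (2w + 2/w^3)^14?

General term: C(14,j)·(2w)^j·(2/w^3)^(14-j), with w-exponent 1j − 3(14−j) = 4j − 42.
Set 4j − 42 = -30: j = 3.
C(14,3) = 364; 2^3 = 8; 2^11 = 2048.
Coefficient = 364 · 8 · 2048 = 5963776.

5963776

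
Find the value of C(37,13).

3562467300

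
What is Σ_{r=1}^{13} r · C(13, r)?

Differentiating (1+x)^13 and setting x=1: Σ r·C(13,r) = 13·2^12 = 53248.

53248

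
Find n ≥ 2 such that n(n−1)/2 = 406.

29

n(n−1)/2 = 406 ⇒ n(n−1) = 812. Since 29·28 = 812, n = 29.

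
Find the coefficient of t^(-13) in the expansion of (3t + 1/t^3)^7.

189

General term: C(7,j)·(3t)^j·(1/t^3)^(7-j), with t-exponent 1j − 3(7−j) = 4j − 21.
Set 4j − 21 = -13: j = 2.
C(7,2) = 21; 3^2 = 9; 1^5 = 1.
Coefficient = 21 · 9 · 1 = 189.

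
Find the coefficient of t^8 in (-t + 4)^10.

720

The general term is C(10,j)·(-t)^j·(4)^(10-j); the t^8 term has j = 8.
C(10,8) = 45.
Coefficient = C(10,8) · 4^2 = 45 · 16 = 720.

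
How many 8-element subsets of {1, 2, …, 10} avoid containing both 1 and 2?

All 8-subsets: C(10,8) = 45. Those containing both fixed elements: C(8,6) = 28.
45 − 28 = 17.

17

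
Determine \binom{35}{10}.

183579396

C(35,10) = (35·34·33·32·31·30·29·28·27·26) / 10! = 666172912204800 / 3628800 = 183579396.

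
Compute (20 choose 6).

C(20,6) = (20·19·18·17·16·15) / 6! = 27907200 / 720 = 38760.

38760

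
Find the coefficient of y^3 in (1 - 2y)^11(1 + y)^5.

-430

Coefficient of y^3 = Σ_{j} C(11,j)·(-2)^j·C(5,3-j)·1^(3-j) for j from 0 to 3.
= 10 + (-220) + 1100 + (-1320) = -430.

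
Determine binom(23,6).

C(23,6) = (23·22·21·20·19·18) / 6! = 72681840 / 720 = 100947.

100947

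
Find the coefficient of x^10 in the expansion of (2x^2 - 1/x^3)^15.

2795520

General term: C(15,j)·(2x^2)^j·(-1/x^3)^(15-j), with x-exponent 2j − 3(15−j) = 5j − 45.
Set 5j − 45 = 10: j = 11.
C(15,11) = 1365; 2^11 = 2048; (-1)^4 = 1.
Coefficient = 1365 · 2048 · 1 = 2795520.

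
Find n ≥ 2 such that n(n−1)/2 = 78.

13

n(n−1)/2 = 78 ⇒ n(n−1) = 156. Since 13·12 = 156, n = 13.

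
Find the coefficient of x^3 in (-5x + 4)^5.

-20000

The general term is C(5,j)·(-5x)^j·(4)^(5-j); the x^3 term has j = 3.
C(5,3) = 10.
Coefficient = C(5,3) · (-5)^3 · 4^2 = 10 · (-125) · 16 = -20000.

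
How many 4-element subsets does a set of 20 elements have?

4845

C(20,4) = (20·19·18·17) / 4! = 116280 / 24 = 4845.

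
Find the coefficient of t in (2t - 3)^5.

810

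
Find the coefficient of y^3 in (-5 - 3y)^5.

-6750

The general term is C(5,j)·(-5)^j·(-3y)^(5-j); the y^3 term has j = 2.
C(5,2) = 10.
Coefficient = C(5,2) · (-5)^2 · (-3)^3 = 10 · 25 · (-27) = -6750.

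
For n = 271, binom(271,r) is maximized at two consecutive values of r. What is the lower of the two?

For odd n = 271, C(271,r) peaks at r = (n−1)/2 and (n+1)/2; the lower is 135.

135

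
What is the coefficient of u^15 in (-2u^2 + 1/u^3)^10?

-5120

General term: C(10,j)·(-2u^2)^j·(1/u^3)^(10-j), with u-exponent 2j − 3(10−j) = 5j − 30.
Set 5j − 30 = 15: j = 9.
C(10,9) = 10; (-2)^9 = -512; 1^1 = 1.
Coefficient = 10 · (-512) · 1 = -5120.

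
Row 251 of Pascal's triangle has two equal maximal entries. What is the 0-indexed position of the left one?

125

For odd n = 251, C(251,m) peaks at m = (n−1)/2 and (n+1)/2; the lower is 125.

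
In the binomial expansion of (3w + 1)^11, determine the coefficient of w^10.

The general term is C(11,j)·(3w)^j·(1)^(11-j); the w^10 term has j = 10.
C(11,10) = 11.
Coefficient = C(11,10) · 3^10 = 11 · 59049 = 649539.

649539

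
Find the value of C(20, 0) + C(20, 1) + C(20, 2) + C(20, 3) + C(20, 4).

1 + 20 + 190 + 1140 + 4845 = 6196.

6196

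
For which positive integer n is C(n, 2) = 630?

n(n−1)/2 = 630 ⇒ n(n−1) = 1260. Since 36·35 = 1260, n = 36.

36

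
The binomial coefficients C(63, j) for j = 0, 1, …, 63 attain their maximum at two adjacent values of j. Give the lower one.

31

For odd n = 63, C(63,j) peaks at j = (n−1)/2 and (n+1)/2; the lower is 31.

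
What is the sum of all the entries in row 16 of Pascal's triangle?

The entries of row 16 sum to 2^16 = 65536.

65536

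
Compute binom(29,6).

C(29,6) = (29·28·27·26·25·24) / 6! = 342014400 / 720 = 475020.

475020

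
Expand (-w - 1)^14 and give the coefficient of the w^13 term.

14

The general term is C(14,j)·(-w)^j·(-1)^(14-j); the w^13 term has j = 13.
C(14,13) = 14.
Coefficient = C(14,13) · (-1)^13 · (-1)^1 = 14 · (-1) · (-1) = 14.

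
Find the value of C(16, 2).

120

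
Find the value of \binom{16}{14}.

120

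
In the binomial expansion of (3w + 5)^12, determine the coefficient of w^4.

The general term is C(12,j)·(3w)^j·(5)^(12-j); the w^4 term has j = 4.
C(12,4) = 495.
Coefficient = C(12,4) · 3^4 · 5^8 = 495 · 81 · 390625 = 15662109375.

15662109375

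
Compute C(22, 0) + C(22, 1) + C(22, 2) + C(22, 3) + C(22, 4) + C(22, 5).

1 + 22 + 231 + 1540 + 7315 + 26334 = 35443.

35443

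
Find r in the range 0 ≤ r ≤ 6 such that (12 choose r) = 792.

C(12,r) increases on 0 ≤ r ≤ 6. C(12,4) = 495 and C(12,5) = 792, so r = 5.

5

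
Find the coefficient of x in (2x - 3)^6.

-2916

The general term is C(6,j)·(2x)^j·(-3)^(6-j); the x^1 term has j = 1.
C(6,1) = 6.
Coefficient = C(6,1) · 2^1 · (-3)^5 = 6 · 2 · (-243) = -2916.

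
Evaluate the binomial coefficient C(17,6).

C(17,6) = (17·16·15·14·13·12) / 6! = 8910720 / 720 = 12376.

12376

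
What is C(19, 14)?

11628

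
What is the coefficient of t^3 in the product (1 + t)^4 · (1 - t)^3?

-3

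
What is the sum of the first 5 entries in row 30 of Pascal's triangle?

31931

1 + 30 + 435 + 4060 + 27405 = 31931.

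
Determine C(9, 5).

126

C(9,5) = C(9,4) by symmetry.
C(9,4) = (9·8·7·6) / 4! = 3024 / 24 = 126.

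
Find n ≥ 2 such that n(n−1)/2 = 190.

20

n(n−1)/2 = 190 ⇒ n(n−1) = 380. Since 20·19 = 380, n = 20.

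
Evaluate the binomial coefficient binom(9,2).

36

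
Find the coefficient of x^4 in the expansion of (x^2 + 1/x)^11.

462

General term: C(11,j)·(x^2)^j·(1/x)^(11-j), with x-exponent 2j − 1(11−j) = 3j − 11.
Set 3j − 11 = 4: j = 5.
C(11,5) = 462; 1^5 = 1; 1^6 = 1.
Coefficient = 462 · 1 · 1 = 462.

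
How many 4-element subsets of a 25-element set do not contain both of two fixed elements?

All 4-subsets: C(25,4) = 12650. Those containing both fixed elements: C(23,2) = 253.
12650 − 253 = 12397.

12397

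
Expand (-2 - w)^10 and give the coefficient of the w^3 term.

15360

The general term is C(10,j)·(-2)^j·(-w)^(10-j); the w^3 term has j = 7.
C(10,7) = 120.
Coefficient = C(10,7) · (-2)^7 · (-1)^3 = 120 · (-128) · (-1) = 15360.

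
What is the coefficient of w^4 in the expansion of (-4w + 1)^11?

The general term is C(11,j)·(-4w)^j·(1)^(11-j); the w^4 term has j = 4.
C(11,4) = 330.
Coefficient = C(11,4) · (-4)^4 = 330 · 256 = 84480.

84480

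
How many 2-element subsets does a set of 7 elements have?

C(7,2) = (7·6) / 2! = 42 / 2 = 21.

21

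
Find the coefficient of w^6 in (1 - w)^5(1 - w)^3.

(1 - w)^5(1 - w)^3 = (1 - w)^8, so the coefficient of w^6 is C(8,6)·(-1)^6 = 28·1 = 28.

28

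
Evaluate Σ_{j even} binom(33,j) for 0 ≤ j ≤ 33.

Even-j terms of row 33 sum to 2^32 = 4294967296.

4294967296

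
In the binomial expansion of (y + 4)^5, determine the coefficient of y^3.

The general term is C(5,j)·(y)^j·(4)^(5-j); the y^3 term has j = 3.
C(5,3) = 10.
Coefficient = C(5,3) · 4^2 = 10 · 16 = 160.

160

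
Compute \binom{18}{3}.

816

C(18,3) = (18·17·16) / 3! = 4896 / 6 = 816.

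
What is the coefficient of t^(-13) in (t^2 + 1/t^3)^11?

General term: C(11,j)·(t^2)^j·(1/t^3)^(11-j), with t-exponent 2j − 3(11−j) = 5j − 33.
Set 5j − 33 = -13: j = 4.
C(11,4) = 330; 1^4 = 1; 1^7 = 1.
Coefficient = 330 · 1 · 1 = 330.

330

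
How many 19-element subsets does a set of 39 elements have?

68923264410

C(39,19) = (39·38·37·36·35·34·33·32·31·30·29·28·27·26·25·24·23·22·21) / 19! = 8384177419658927035269120000 / 121645100408832000 = 68923264410.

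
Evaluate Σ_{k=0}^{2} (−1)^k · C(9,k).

28

The partial alternating sum Σ_{k=0}^{2} (−1)^k C(9,k) = (−1)^2 C(8,2) = 28.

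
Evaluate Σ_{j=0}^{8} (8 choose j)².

12870

By Vandermonde's identity, Σ C(8,j)² = C(16,8) = 12870.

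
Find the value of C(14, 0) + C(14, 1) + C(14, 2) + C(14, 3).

1 + 14 + 91 + 364 = 470.

470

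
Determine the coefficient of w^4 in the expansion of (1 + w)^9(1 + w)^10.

3876

Coefficient of w^4 = Σ_{j} C(9,j)·C(10,4-j) for j from 0 to 4.
= 210 + 1080 + 1620 + 840 + 126 = 3876.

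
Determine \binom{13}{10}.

C(13,10) = C(13,3) by symmetry.
C(13,3) = (13·12·11) / 3! = 1716 / 6 = 286.

286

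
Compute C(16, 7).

C(16,7) = (16·15·14·13·12·11·10) / 7! = 57657600 / 5040 = 11440.

11440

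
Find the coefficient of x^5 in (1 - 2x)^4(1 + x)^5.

-39

Coefficient of x^5 = Σ_{j} C(4,j)·(-2)^j·C(5,5-j)·1^(5-j) for j from 0 to 4.
= 1 + (-40) + 240 + (-320) + 80 = -39.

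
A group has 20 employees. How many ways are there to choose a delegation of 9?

167960

This is C(20,9) = 167960.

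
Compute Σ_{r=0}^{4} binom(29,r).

27841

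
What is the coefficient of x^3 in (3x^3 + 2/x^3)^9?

489888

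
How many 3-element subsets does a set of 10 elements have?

120

C(10,3) = (10·9·8) / 3! = 720 / 6 = 120.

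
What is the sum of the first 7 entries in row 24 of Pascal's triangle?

190051

1 + 24 + 276 + 2024 + 10626 + 42504 + 134596 = 190051.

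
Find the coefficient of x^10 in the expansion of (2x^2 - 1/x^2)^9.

General term: C(9,j)·(2x^2)^j·(-1/x^2)^(9-j), with x-exponent 2j − 2(9−j) = 4j − 18.
Set 4j − 18 = 10: j = 7.
C(9,7) = 36; 2^7 = 128; (-1)^2 = 1.
Coefficient = 36 · 128 · 1 = 4608.

4608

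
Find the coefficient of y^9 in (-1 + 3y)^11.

1082565

The general term is C(11,j)·(-1)^j·(3y)^(11-j); the y^9 term has j = 2.
C(11,2) = 55.
Coefficient = C(11,2) · 3^9 = 55 · 19683 = 1082565.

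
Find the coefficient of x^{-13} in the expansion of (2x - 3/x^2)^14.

-1260971712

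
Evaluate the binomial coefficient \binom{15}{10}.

3003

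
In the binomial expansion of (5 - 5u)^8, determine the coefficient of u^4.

27343750

The general term is C(8,j)·(5)^j·(-5u)^(8-j); the u^4 term has j = 4.
C(8,4) = 70.
Coefficient = C(8,4) · 5^4 · (-5)^4 = 70 · 625 · 625 = 27343750.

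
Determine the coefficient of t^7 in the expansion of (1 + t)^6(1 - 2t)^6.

252

Coefficient of t^7 = Σ_{j} C(6,j)·1^j·C(6,7-j)·(-2)^(7-j) for j from 1 to 6.
= 384 + (-2880) + 4800 + (-2400) + 360 + (-12) = 252.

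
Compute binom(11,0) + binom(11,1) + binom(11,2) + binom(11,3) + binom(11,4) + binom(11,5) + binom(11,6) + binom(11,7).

1816

1 + 11 + 55 + 165 + 330 + 462 + 462 + 330 = 1816.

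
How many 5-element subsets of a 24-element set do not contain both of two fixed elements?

40964

All 5-subsets: C(24,5) = 42504. Those containing both fixed elements: C(22,3) = 1540.
42504 − 1540 = 40964.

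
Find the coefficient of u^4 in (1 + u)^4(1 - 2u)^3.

17

Coefficient of u^4 = Σ_{j} C(4,j)·1^j·C(3,4-j)·(-2)^(4-j) for j from 1 to 4.
= (-32) + 72 + (-24) + 1 = 17.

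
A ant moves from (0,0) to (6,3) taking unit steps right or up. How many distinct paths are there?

Each path is a sequence of 9 steps with 6 rights: C(9,6) = 84.

84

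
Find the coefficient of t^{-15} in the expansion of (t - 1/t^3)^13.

General term: C(13,j)·(t)^j·(-1/t^3)^(13-j), with t-exponent 1j − 3(13−j) = 4j − 39.
Set 4j − 39 = -15: j = 6.
C(13,6) = 1716; 1^6 = 1; (-1)^7 = -1.
Coefficient = 1716 · 1 · (-1) = -1716.

-1716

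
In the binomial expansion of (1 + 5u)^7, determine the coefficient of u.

The general term is C(7,j)·(1)^j·(5u)^(7-j); the u^1 term has j = 6.
C(7,6) = 7.
Coefficient = C(7,6) · 5^1 = 7 · 5 = 35.

35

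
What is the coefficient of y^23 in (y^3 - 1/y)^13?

715

General term: C(13,j)·(y^3)^j·(-1/y)^(13-j), with y-exponent 3j − 1(13−j) = 4j − 13.
Set 4j − 13 = 23: j = 9.
C(13,9) = 715; 1^9 = 1; (-1)^4 = 1.
Coefficient = 715 · 1 · 1 = 715.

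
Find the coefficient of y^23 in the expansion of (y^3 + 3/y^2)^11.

General term: C(11,j)·(y^3)^j·(3/y^2)^(11-j), with y-exponent 3j − 2(11−j) = 5j − 22.
Set 5j − 22 = 23: j = 9.
C(11,9) = 55; 1^9 = 1; 3^2 = 9.
Coefficient = 55 · 1 · 9 = 495.

495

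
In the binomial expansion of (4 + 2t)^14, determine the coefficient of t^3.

12213813248

The general term is C(14,j)·(4)^j·(2t)^(14-j); the t^3 term has j = 11.
C(14,11) = 364.
Coefficient = C(14,11) · 4^11 · 2^3 = 364 · 4194304 · 8 = 12213813248.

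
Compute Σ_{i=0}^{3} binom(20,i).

1351

1 + 20 + 190 + 1140 = 1351.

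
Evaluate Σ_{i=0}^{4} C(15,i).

1941

1 + 15 + 105 + 455 + 1365 = 1941.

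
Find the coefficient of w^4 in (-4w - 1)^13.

-183040

The general term is C(13,j)·(-4w)^j·(-1)^(13-j); the w^4 term has j = 4.
C(13,4) = 715.
Coefficient = C(13,4) · (-4)^4 · (-1)^9 = 715 · 256 · (-1) = -183040.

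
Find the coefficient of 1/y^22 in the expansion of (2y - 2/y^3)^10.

General term: C(10,j)·(2y)^j·(-2/y^3)^(10-j), with y-exponent 1j − 3(10−j) = 4j − 30.
Set 4j − 30 = -22: j = 2.
C(10,2) = 45; 2^2 = 4; (-2)^8 = 256.
Coefficient = 45 · 4 · 256 = 46080.

46080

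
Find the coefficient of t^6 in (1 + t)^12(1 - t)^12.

Coefficient of t^6 = Σ_{j} C(12,j)·1^j·C(12,6-j)·(-1)^(6-j) for j from 0 to 6.
= 924 + (-9504) + 32670 + (-48400) + 32670 + (-9504) + 924 = -220.

-220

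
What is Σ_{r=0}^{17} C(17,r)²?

Σ C(17,r)² is the coefficient of x^17 in (1+x)^17(1+x)^17 = (1+x)^34, i.e. C(34,17) = 2333606220.

2333606220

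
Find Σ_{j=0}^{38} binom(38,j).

274877906944

The entries of row 38 sum to 2^38 = 274877906944.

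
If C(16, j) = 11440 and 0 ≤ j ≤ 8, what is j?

7

C(16,j) increases on 0 ≤ j ≤ 8. C(16,6) = 8008 and C(16,7) = 11440, so j = 7.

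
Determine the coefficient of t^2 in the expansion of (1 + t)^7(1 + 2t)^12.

453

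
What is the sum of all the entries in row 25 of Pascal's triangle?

Setting x = 1 in (1+x)^25 gives Σ C(25,j) = 2^25 = 33554432.

33554432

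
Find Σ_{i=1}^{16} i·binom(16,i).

524288

Since i·C(16,i) = 16·C(15,i−1), the sum is 16·2^15 = 16·32768 = 524288.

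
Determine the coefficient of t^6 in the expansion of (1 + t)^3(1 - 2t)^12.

Coefficient of t^6 = Σ_{j} C(3,j)·1^j·C(12,6-j)·(-2)^(6-j) for j from 0 to 3.
= 59136 + (-76032) + 23760 + (-1760) = 5104.

5104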